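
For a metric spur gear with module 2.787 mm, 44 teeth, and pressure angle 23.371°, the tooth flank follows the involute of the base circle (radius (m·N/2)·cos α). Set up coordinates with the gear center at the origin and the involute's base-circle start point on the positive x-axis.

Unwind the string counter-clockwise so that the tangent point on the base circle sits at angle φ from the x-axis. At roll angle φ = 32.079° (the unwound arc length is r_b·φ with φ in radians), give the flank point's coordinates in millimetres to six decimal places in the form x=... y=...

pitch radius r_p = m·N/2 = 2.787·44/2 = 61.314000
base radius r_b = r_p·cos α = 61.314000·cos 23.371° = 56.283525
roll angle φ = 32.079° = 0.55988417 rad
x = r_b·(cos φ + φ·sin φ) = 56.283525·(0.84731663 + 0.55988417·0.53108806) = 64.425749
y = r_b·(sin φ − φ·cos φ) = 56.283525·(0.53108806 − 0.55988417·0.84731663) = 3.190650

x=64.425749 y=3.190650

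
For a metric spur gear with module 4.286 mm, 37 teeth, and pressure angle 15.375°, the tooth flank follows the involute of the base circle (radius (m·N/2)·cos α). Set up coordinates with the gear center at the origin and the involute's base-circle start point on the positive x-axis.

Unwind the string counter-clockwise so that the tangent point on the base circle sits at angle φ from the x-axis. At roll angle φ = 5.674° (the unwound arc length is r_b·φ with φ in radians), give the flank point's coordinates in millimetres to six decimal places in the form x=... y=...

x=76.827237 y=0.024726

pitch radius r_p = m·N/2 = 4.286·37/2 = 79.291000
base radius r_b = r_p·cos α = 79.291000·cos 15.375° = 76.453269
roll angle φ = 5.674° = 0.09902998 rad
x = r_b·(cos φ + φ·sin φ) = 76.453269·(0.99510054 + 0.09902998·0.09886820) = 76.827237
y = r_b·(sin φ − φ·cos φ) = 76.453269·(0.09886820 − 0.09902998·0.99510054) = 0.024726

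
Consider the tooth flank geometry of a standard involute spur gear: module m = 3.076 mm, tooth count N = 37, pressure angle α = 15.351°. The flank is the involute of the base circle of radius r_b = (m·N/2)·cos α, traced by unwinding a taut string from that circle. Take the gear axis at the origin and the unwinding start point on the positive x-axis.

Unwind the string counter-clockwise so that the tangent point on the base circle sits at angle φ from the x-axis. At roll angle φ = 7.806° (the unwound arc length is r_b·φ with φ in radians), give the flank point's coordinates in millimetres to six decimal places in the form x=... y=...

x=55.382642 y=0.046171

pitch radius r_p = m·N/2 = 3.076·37/2 = 56.906000
base radius r_b = r_p·cos α = 56.906000·cos 15.351° = 54.875717
roll angle φ = 7.806° = 0.13624040 rad
x = r_b·(cos φ + φ·sin φ) = 54.875717·(0.99073362 + 0.13624040·0.13581932) = 55.382642
y = r_b·(sin φ − φ·cos φ) = 54.875717·(0.13581932 − 0.13624040·0.99073362) = 0.046171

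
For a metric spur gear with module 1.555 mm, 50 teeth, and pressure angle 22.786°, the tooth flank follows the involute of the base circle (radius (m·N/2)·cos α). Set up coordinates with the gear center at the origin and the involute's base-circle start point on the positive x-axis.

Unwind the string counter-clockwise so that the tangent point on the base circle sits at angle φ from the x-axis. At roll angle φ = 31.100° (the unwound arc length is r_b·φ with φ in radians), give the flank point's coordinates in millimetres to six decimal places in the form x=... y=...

pitch radius r_p = m·N/2 = 1.555·50/2 = 38.875000
base radius r_b = r_p·cos α = 38.875000·cos 22.786° = 35.841110
roll angle φ = 31.100° = 0.54279740 rad
x = r_b·(cos φ + φ·sin φ) = 35.841110·(0.85626708 + 0.54279740·0.51653333) = 40.738440
y = r_b·(sin φ − φ·cos φ) = 35.841110·(0.51653333 − 0.54279740·0.85626708) = 1.854913

x=40.738440 y=1.854913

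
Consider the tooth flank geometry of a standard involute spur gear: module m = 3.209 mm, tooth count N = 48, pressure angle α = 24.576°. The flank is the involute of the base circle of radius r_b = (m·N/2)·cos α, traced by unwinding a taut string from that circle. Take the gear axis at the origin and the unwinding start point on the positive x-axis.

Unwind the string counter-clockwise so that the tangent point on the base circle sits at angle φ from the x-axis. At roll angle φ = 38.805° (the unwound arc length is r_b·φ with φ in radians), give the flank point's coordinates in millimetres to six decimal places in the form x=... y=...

pitch radius r_p = m·N/2 = 3.209·48/2 = 77.016000
base radius r_b = r_p·cos α = 77.016000·cos 24.576° = 70.039151
roll angle φ = 38.805° = 0.67727502 rad
x = r_b·(cos φ + φ·sin φ) = 70.039151·(0.77928328 + 0.67727502·0.62667182) = 84.306998
y = r_b·(sin φ − φ·cos φ) = 70.039151·(0.62667182 − 0.67727502·0.77928328) = 6.925662

x=84.306998 y=6.925662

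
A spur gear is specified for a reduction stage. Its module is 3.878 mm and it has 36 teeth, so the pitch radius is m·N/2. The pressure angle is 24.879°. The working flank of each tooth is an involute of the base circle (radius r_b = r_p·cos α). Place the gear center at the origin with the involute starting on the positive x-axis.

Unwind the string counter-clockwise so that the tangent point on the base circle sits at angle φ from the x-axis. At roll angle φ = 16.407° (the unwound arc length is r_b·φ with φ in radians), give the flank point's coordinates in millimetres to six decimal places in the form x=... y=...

pitch radius r_p = m·N/2 = 3.878·36/2 = 69.804000
base radius r_b = r_p·cos α = 69.804000·cos 24.879° = 63.326068
roll angle φ = 16.407° = 0.28635617 rad
x = r_b·(cos φ + φ·sin φ) = 63.326068·(0.95927947 + 0.28635617·0.28245866) = 65.869449
y = r_b·(sin φ − φ·cos φ) = 63.326068·(0.28245866 − 0.28635617·0.95927947) = 0.491604

x=65.869449 y=0.491604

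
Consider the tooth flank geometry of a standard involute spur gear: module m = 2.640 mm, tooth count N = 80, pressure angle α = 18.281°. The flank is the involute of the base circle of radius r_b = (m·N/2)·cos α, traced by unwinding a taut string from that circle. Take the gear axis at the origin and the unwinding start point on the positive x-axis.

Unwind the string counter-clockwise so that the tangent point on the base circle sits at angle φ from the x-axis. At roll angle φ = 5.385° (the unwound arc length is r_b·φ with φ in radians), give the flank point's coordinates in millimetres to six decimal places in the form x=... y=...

x=100.712205 y=0.027724

pitch radius r_p = m·N/2 = 2.640·80/2 = 105.600000
base radius r_b = r_p·cos α = 105.600000·cos 18.281° = 100.270320
roll angle φ = 5.385° = 0.09398598 rad
x = r_b·(cos φ + φ·sin φ) = 100.270320·(0.99558657 + 0.09398598·0.09384767) = 100.712205
y = r_b·(sin φ − φ·cos φ) = 100.270320·(0.09384767 − 0.09398598·0.99558657) = 0.027724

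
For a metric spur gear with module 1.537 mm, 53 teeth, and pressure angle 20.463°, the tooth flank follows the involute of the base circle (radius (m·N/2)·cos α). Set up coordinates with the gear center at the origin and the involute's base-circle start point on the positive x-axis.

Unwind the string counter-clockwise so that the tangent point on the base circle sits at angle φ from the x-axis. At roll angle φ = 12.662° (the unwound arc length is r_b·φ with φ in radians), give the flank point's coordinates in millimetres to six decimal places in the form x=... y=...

x=39.080824 y=0.136618

pitch radius r_p = m·N/2 = 1.537·53/2 = 40.730500
base radius r_b = r_p·cos α = 40.730500·cos 20.463° = 38.160330
roll angle φ = 12.662° = 0.22099359 rad
x = r_b·(cos φ + φ·sin φ) = 38.160330·(0.97568014 + 0.22099359·0.21919916) = 39.080824
y = r_b·(sin φ − φ·cos φ) = 38.160330·(0.21919916 − 0.22099359·0.97568014) = 0.136618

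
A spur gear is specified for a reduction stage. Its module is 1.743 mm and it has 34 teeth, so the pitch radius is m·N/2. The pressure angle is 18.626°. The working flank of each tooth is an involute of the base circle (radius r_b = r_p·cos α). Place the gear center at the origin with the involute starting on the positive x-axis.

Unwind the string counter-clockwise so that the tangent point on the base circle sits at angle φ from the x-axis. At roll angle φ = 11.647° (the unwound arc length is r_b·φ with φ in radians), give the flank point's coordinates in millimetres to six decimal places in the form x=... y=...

pitch radius r_p = m·N/2 = 1.743·34/2 = 29.631000
base radius r_b = r_p·cos α = 29.631000·cos 18.626° = 28.079034
roll angle φ = 11.647° = 0.20327850 rad
x = r_b·(cos φ + φ·sin φ) = 28.079034·(0.97940997 + 0.20327850·0.20188140) = 28.653198
y = r_b·(sin φ − φ·cos φ) = 28.079034·(0.20188140 − 0.20327850·0.97940997) = 0.078296

x=28.653198 y=0.078296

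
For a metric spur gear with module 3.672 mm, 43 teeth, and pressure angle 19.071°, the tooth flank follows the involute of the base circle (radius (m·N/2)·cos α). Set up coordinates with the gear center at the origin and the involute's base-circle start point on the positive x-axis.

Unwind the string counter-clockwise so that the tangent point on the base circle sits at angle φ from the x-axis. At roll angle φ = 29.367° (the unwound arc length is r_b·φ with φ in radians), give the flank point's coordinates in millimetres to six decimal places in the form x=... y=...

pitch radius r_p = m·N/2 = 3.672·43/2 = 78.948000
base radius r_b = r_p·cos α = 78.948000·cos 19.071° = 74.614893
roll angle φ = 29.367° = 0.51255084 rad
x = r_b·(cos φ + φ·sin φ) = 74.614893·(0.87149641 + 0.51255084·0.49040189) = 83.781504
y = r_b·(sin φ − φ·cos φ) = 74.614893·(0.49040189 − 0.51255084·0.87149641) = 3.261840

x=83.781504 y=3.261840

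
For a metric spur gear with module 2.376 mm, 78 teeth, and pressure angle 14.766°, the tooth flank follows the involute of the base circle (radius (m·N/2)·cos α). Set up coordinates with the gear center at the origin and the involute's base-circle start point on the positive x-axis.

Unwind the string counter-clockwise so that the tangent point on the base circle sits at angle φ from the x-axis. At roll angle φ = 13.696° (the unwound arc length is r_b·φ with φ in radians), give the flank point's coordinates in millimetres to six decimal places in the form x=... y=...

x=92.127290 y=0.405634

pitch radius r_p = m·N/2 = 2.376·78/2 = 92.664000
base radius r_b = r_p·cos α = 92.664000·cos 14.766° = 89.603753
roll angle φ = 13.696° = 0.23904029 rad
x = r_b·(cos φ + φ·sin φ) = 89.603753·(0.97156565 + 0.23904029·0.23677032) = 92.127290
y = r_b·(sin φ − φ·cos φ) = 89.603753·(0.23677032 − 0.23904029·0.97156565) = 0.405634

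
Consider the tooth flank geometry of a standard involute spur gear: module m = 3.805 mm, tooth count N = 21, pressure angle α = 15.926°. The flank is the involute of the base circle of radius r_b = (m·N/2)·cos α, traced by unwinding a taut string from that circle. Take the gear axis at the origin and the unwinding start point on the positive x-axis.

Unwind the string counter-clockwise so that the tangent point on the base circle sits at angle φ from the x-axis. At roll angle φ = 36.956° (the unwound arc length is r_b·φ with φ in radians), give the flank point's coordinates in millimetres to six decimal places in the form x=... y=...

x=45.598540 y=3.295604

pitch radius r_p = m·N/2 = 3.805·21/2 = 39.952500
base radius r_b = r_p·cos α = 39.952500·cos 15.926° = 38.418999
roll angle φ = 36.956° = 0.64500388 rad
x = r_b·(cos φ + φ·sin φ) = 38.418999·(0.79909744 + 0.64500388·0.60120154) = 45.598540
y = r_b·(sin φ − φ·cos φ) = 38.418999·(0.60120154 − 0.64500388·0.79909744) = 3.295604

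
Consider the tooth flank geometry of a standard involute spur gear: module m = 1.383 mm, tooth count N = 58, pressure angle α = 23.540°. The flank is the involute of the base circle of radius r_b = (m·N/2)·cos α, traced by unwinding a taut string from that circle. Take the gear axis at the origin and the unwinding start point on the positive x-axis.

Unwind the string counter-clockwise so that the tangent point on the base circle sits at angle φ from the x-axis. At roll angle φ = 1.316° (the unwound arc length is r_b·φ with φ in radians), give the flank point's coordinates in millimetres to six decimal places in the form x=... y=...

x=36.779052 y=0.000149

pitch radius r_p = m·N/2 = 1.383·58/2 = 40.107000
base radius r_b = r_p·cos α = 40.107000·cos 23.540° = 36.769354
roll angle φ = 1.316° = 0.02296853 rad
x = r_b·(cos φ + φ·sin φ) = 36.769354·(0.99973623 + 0.02296853·0.02296651) = 36.779052
y = r_b·(sin φ − φ·cos φ) = 36.769354·(0.02296651 − 0.02296853·0.99973623) = 0.000149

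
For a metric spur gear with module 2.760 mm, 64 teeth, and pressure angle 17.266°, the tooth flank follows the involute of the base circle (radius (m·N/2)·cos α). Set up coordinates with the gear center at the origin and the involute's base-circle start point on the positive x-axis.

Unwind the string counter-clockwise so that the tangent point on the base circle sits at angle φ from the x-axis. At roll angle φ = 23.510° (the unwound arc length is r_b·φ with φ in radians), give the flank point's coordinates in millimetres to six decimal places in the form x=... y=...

pitch radius r_p = m·N/2 = 2.760·64/2 = 88.320000
base radius r_b = r_p·cos α = 88.320000·cos 17.266° = 84.340044
roll angle φ = 23.510° = 0.41032691 rad
x = r_b·(cos φ + φ·sin φ) = 84.340044·(0.91699047 + 0.41032691·0.39890912) = 91.144060
y = r_b·(sin φ − φ·cos φ) = 84.340044·(0.39890912 − 0.41032691·0.91699047) = 1.909733

x=91.144060 y=1.909733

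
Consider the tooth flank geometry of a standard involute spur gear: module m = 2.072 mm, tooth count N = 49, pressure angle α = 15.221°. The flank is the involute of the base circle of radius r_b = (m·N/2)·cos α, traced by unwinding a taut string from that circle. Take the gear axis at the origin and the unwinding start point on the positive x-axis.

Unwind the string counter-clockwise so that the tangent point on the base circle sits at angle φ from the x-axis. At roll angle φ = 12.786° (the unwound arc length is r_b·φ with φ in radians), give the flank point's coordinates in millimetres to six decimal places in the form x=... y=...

pitch radius r_p = m·N/2 = 2.072·49/2 = 50.764000
base radius r_b = r_p·cos α = 50.764000·cos 15.221° = 48.983216
roll angle φ = 12.786° = 0.22315780 rad
x = r_b·(cos φ + φ·sin φ) = 48.983216·(0.97520346 + 0.22315780·0.22131022) = 50.187740
y = r_b·(sin φ − φ·cos φ) = 48.983216·(0.22131022 − 0.22315780·0.97520346) = 0.180550

x=50.187740 y=0.180550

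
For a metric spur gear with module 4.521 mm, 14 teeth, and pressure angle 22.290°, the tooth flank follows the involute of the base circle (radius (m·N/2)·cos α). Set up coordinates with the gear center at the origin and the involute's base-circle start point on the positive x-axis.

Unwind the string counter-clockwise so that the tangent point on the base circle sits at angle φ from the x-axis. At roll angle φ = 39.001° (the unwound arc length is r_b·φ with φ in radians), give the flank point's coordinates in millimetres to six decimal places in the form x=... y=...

x=35.300287 y=2.938217

pitch radius r_p = m·N/2 = 4.521·14/2 = 31.647000
base radius r_b = r_p·cos α = 31.647000·cos 22.290° = 29.282207
roll angle φ = 39.001° = 0.68069586 rad
x = r_b·(cos φ + φ·sin φ) = 29.282207·(0.77713498 + 0.68069586·0.62933395) = 35.300287
y = r_b·(sin φ − φ·cos φ) = 29.282207·(0.62933395 − 0.68069586·0.77713498) = 2.938217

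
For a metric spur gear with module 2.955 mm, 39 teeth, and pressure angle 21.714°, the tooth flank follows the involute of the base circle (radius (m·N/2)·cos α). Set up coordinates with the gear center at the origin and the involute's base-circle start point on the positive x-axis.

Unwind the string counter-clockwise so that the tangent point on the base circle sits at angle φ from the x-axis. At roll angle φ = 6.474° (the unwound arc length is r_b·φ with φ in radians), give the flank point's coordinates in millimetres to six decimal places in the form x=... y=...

x=53.874385 y=0.025710

pitch radius r_p = m·N/2 = 2.955·39/2 = 57.622500
base radius r_b = r_p·cos α = 57.622500·cos 21.714° = 53.533734
roll angle φ = 6.474° = 0.11299262 rad
x = r_b·(cos φ + φ·sin φ) = 53.533734·(0.99362312 + 0.11299262·0.11275233) = 53.874385
y = r_b·(sin φ − φ·cos φ) = 53.533734·(0.11275233 − 0.11299262·0.99362312) = 0.025710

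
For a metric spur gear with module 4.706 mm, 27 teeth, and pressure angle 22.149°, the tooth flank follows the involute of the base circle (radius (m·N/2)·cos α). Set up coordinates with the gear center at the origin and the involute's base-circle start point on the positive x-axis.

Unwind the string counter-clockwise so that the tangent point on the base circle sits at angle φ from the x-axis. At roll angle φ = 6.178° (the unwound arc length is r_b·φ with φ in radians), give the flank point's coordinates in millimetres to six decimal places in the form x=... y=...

x=59.183903 y=0.024561

pitch radius r_p = m·N/2 = 4.706·27/2 = 63.531000
base radius r_b = r_p·cos α = 63.531000·cos 22.149° = 58.842828
roll angle φ = 6.178° = 0.10782644 rad
x = r_b·(cos φ + φ·sin φ) = 58.842828·(0.99419236 + 0.10782644·0.10761762) = 59.183903
y = r_b·(sin φ − φ·cos φ) = 58.842828·(0.10761762 − 0.10782644·0.99419236) = 0.024561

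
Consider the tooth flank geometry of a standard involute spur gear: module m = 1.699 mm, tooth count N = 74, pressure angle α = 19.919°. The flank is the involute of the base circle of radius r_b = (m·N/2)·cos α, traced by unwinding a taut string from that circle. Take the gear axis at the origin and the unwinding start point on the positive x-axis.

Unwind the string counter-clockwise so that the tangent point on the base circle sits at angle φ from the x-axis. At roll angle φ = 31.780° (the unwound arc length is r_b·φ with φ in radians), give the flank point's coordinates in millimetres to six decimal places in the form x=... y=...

pitch radius r_p = m·N/2 = 1.699·74/2 = 62.863000
base radius r_b = r_p·cos α = 62.863000·cos 19.919° = 59.102234
roll angle φ = 31.780° = 0.55466564 rad
x = r_b·(cos φ + φ·sin φ) = 59.102234·(0.85007658 + 0.55466564·0.52665909) = 67.506352
y = r_b·(sin φ − φ·cos φ) = 59.102234·(0.52665909 − 0.55466564·0.85007658) = 3.259537

x=67.506352 y=3.259537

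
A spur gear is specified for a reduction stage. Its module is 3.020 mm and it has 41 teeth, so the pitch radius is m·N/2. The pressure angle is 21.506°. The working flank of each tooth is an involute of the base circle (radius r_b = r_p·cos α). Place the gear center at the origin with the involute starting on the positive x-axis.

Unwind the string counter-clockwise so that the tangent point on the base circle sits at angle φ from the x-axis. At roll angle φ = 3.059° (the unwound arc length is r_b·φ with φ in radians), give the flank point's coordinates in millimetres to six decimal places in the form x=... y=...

pitch radius r_p = m·N/2 = 3.020·41/2 = 61.910000
base radius r_b = r_p·cos α = 61.910000·cos 21.506° = 57.599775
roll angle φ = 3.059° = 0.05338962 rad
x = r_b·(cos φ + φ·sin φ) = 57.599775·(0.99857511 + 0.05338962·0.05336426) = 57.681809
y = r_b·(sin φ − φ·cos φ) = 57.599775·(0.05336426 − 0.05338962·0.99857511) = 0.002921

x=57.681809 y=0.002921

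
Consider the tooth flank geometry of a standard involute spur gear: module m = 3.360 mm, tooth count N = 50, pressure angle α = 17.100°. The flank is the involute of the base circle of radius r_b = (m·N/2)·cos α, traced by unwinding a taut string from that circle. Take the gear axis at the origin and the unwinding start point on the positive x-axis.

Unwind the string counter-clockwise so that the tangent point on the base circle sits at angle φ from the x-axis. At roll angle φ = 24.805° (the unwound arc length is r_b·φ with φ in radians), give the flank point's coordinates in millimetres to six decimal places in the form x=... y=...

pitch radius r_p = m·N/2 = 3.360·50/2 = 84.000000
base radius r_b = r_p·cos α = 84.000000·cos 17.100° = 80.286613
roll angle φ = 24.805° = 0.43292892 rad
x = r_b·(cos φ + φ·sin φ) = 80.286613·(0.90774087 + 0.43292892·0.41953130) = 87.461676
y = r_b·(sin φ − φ·cos φ) = 80.286613·(0.41953130 − 0.43292892·0.90774087) = 2.131130

x=87.461676 y=2.131130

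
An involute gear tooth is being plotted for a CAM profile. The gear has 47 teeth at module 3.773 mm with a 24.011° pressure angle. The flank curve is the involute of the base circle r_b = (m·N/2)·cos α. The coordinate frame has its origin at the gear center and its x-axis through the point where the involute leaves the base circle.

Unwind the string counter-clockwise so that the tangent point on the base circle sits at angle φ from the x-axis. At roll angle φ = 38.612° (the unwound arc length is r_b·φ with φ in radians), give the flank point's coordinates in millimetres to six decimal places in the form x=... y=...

x=97.348500 y=7.893548

pitch radius r_p = m·N/2 = 3.773·47/2 = 88.665500
base radius r_b = r_p·cos α = 88.665500·cos 24.011° = 80.993040
roll angle φ = 38.612° = 0.67390653 rad
x = r_b·(cos φ + φ·sin φ) = 80.993040·(0.78138979 + 0.67390653·0.62404326) = 97.348500
y = r_b·(sin φ − φ·cos φ) = 80.993040·(0.62404326 − 0.67390653·0.78138979) = 7.893548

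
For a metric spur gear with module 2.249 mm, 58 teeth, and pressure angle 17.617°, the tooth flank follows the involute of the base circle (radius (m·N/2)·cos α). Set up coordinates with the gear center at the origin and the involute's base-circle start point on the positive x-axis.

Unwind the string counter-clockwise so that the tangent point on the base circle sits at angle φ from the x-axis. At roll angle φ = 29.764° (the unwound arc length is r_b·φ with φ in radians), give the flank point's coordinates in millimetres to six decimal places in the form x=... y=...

x=69.992280 y=2.827129

pitch radius r_p = m·N/2 = 2.249·58/2 = 65.221000
base radius r_b = r_p·cos α = 65.221000·cos 17.617° = 62.162195
roll angle φ = 29.764° = 0.51947980 rad
x = r_b·(cos φ + φ·sin φ) = 62.162195·(0.86807754 + 0.51947980·0.49642863) = 69.992280
y = r_b·(sin φ − φ·cos φ) = 62.162195·(0.49642863 − 0.51947980·0.86807754) = 2.827129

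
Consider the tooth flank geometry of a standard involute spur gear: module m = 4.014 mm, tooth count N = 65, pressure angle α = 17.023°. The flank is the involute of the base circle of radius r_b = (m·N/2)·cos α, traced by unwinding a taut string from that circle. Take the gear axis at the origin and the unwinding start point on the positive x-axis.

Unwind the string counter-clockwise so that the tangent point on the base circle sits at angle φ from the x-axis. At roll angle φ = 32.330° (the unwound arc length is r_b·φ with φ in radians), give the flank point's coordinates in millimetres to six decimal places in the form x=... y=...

x=143.044666 y=7.235032

pitch radius r_p = m·N/2 = 4.014·65/2 = 130.455000
base radius r_b = r_p·cos α = 130.455000·cos 17.023° = 124.739416
roll angle φ = 32.330° = 0.56426495 rad
x = r_b·(cos φ + φ·sin φ) = 124.739416·(0.84498193 + 0.56426495·0.53479485) = 143.044666
y = r_b·(sin φ − φ·cos φ) = 124.739416·(0.53479485 − 0.56426495·0.84498193) = 7.235032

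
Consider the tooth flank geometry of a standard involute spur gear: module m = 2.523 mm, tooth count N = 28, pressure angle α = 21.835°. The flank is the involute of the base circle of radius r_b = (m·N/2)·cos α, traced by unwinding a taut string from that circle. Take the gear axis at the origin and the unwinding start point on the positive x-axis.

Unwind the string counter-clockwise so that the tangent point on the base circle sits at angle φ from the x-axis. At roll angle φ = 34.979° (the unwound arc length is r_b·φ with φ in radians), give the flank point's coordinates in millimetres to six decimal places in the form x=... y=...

x=38.340486 y=2.395376

pitch radius r_p = m·N/2 = 2.523·28/2 = 35.322000
base radius r_b = r_p·cos α = 35.322000·cos 21.835° = 32.787957
roll angle φ = 34.979° = 0.61049872 rad
x = r_b·(cos φ + φ·sin φ) = 32.787957·(0.81936222 + 0.61049872·0.57327616) = 38.340486
y = r_b·(sin φ − φ·cos φ) = 32.787957·(0.57327616 − 0.61049872·0.81936222) = 2.395376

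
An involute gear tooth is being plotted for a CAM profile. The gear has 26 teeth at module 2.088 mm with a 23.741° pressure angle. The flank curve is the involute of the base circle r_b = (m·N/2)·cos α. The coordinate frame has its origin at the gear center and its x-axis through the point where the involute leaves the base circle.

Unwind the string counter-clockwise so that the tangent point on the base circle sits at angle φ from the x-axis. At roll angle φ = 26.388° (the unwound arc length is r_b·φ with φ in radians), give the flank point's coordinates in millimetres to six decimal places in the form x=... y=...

x=27.344012 y=0.792069

pitch radius r_p = m·N/2 = 2.088·26/2 = 27.144000
base radius r_b = r_p·cos α = 27.144000·cos 23.741° = 24.846932
roll angle φ = 26.388° = 0.46055748 rad
x = r_b·(cos φ + φ·sin φ) = 24.846932·(0.89580486 + 0.46055748·0.44444757) = 27.344012
y = r_b·(sin φ − φ·cos φ) = 24.846932·(0.44444757 − 0.46055748·0.89580486) = 0.792069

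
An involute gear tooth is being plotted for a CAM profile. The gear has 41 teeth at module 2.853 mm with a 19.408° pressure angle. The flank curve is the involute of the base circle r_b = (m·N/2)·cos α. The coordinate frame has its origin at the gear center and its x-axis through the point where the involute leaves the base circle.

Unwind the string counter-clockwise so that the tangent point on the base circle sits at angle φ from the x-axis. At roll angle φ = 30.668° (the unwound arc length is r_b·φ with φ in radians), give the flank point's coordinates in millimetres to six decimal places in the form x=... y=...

x=62.508162 y=2.739818

pitch radius r_p = m·N/2 = 2.853·41/2 = 58.486500
base radius r_b = r_p·cos α = 58.486500·cos 19.408° = 55.163079
roll angle φ = 30.668° = 0.53525758 rad
x = r_b·(cos φ + φ·sin φ) = 55.163079·(0.86013728 + 0.53525758·0.51006261) = 62.508162
y = r_b·(sin φ − φ·cos φ) = 55.163079·(0.51006261 − 0.53525758·0.86013728) = 2.739818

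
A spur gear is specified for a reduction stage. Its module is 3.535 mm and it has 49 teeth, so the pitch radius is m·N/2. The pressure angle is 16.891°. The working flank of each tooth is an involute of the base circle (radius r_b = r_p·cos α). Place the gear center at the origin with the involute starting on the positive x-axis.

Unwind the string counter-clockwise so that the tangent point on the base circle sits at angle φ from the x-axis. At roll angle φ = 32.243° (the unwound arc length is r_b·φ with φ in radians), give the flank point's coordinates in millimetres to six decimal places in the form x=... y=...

x=94.972415 y=4.768750

pitch radius r_p = m·N/2 = 3.535·49/2 = 86.607500
base radius r_b = r_p·cos α = 86.607500·cos 16.891° = 82.871186
roll angle φ = 32.243° = 0.56274651 rad
x = r_b·(cos φ + φ·sin φ) = 82.871186·(0.84579301 + 0.56274651·0.53351119) = 94.972415
y = r_b·(sin φ − φ·cos φ) = 82.871186·(0.53351119 − 0.56274651·0.84579301) = 4.768750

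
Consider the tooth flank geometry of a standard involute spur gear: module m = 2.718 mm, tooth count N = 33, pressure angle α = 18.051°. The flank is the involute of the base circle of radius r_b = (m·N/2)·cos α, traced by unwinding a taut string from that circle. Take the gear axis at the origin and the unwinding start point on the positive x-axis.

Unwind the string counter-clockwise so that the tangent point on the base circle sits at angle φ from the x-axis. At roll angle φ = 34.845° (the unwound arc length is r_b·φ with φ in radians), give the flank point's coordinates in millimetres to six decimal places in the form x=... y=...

x=49.810734 y=3.080333

pitch radius r_p = m·N/2 = 2.718·33/2 = 44.847000
base radius r_b = r_p·cos α = 44.847000·cos 18.051° = 42.639679
roll angle φ = 34.845° = 0.60815998 rad
x = r_b·(cos φ + φ·sin φ) = 42.639679·(0.82070072 + 0.60815998·0.57135832) = 49.810734
y = r_b·(sin φ − φ·cos φ) = 42.639679·(0.57135832 − 0.60815998·0.82070072) = 3.080333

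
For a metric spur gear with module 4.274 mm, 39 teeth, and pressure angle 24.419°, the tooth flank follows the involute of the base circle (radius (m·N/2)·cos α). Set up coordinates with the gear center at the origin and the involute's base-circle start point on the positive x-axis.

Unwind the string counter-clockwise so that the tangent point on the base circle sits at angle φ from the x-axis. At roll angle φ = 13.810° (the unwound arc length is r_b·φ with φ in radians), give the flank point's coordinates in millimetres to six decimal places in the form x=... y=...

pitch radius r_p = m·N/2 = 4.274·39/2 = 83.343000
base radius r_b = r_p·cos α = 83.343000·cos 24.419° = 75.887687
roll angle φ = 13.810° = 0.24102997 rad
x = r_b·(cos φ + φ·sin φ) = 75.887687·(0.97109263 + 0.24102997·0.23870295) = 78.060139
y = r_b·(sin φ − φ·cos φ) = 75.887687·(0.23870295 − 0.24102997·0.97109263) = 0.352158

x=78.060139 y=0.352158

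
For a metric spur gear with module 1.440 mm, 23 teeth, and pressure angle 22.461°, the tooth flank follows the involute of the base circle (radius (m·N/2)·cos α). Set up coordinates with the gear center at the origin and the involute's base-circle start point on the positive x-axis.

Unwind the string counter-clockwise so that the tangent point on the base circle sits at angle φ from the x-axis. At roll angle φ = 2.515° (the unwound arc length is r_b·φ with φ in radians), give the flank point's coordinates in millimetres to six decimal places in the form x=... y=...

x=15.318491 y=0.000431

pitch radius r_p = m·N/2 = 1.440·23/2 = 16.560000
base radius r_b = r_p·cos α = 16.560000·cos 22.461° = 15.303755
roll angle φ = 2.515° = 0.04389503 rad
x = r_b·(cos φ + φ·sin φ) = 15.303755·(0.99903677 + 0.04389503·0.04388094) = 15.318491
y = r_b·(sin φ − φ·cos φ) = 15.303755·(0.04388094 − 0.04389503·0.99903677) = 0.000431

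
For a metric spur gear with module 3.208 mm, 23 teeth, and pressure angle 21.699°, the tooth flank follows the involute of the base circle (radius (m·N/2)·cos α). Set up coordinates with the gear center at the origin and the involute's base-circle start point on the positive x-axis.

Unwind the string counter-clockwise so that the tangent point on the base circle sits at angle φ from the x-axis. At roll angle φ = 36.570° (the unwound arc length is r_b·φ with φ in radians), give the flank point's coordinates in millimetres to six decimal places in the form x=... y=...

x=40.564749 y=2.851687

pitch radius r_p = m·N/2 = 3.208·23/2 = 36.892000
base radius r_b = r_p·cos α = 36.892000·cos 21.699° = 34.277797
roll angle φ = 36.570° = 0.63826691 rad
x = r_b·(cos φ + φ·sin φ) = 34.277797·(0.80312955 + 0.63826691·0.59580444) = 40.564749
y = r_b·(sin φ − φ·cos φ) = 34.277797·(0.59580444 − 0.63826691·0.80312955) = 2.851687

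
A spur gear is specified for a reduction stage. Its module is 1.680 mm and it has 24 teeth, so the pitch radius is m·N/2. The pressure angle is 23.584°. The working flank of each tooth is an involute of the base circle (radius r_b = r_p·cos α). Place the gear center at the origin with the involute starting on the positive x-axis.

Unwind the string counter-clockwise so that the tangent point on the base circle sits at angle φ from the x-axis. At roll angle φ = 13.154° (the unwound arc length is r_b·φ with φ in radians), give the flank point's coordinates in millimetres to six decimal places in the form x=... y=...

pitch radius r_p = m·N/2 = 1.680·24/2 = 20.160000
base radius r_b = r_p·cos α = 20.160000·cos 23.584° = 18.476126
roll angle φ = 13.154° = 0.22958061 rad
x = r_b·(cos φ + φ·sin φ) = 18.476126·(0.97376192 + 0.22958061·0.22756916) = 18.956642
y = r_b·(sin φ − φ·cos φ) = 18.476126·(0.22756916 − 0.22958061·0.97376192) = 0.074132

x=18.956642 y=0.074132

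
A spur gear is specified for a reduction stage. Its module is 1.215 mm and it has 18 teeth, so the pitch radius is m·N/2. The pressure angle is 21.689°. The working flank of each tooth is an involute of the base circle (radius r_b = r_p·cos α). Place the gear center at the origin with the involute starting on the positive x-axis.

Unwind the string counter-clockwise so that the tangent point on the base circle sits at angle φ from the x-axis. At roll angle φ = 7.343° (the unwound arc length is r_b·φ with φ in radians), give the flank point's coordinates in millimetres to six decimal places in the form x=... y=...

x=10.243944 y=0.007118

pitch radius r_p = m·N/2 = 1.215·18/2 = 10.935000
base radius r_b = r_p·cos α = 10.935000·cos 21.689° = 10.160841
roll angle φ = 7.343° = 0.12815953 rad
x = r_b·(cos φ + φ·sin φ) = 10.160841·(0.99179880 + 0.12815953·0.12780898) = 10.243944
y = r_b·(sin φ − φ·cos φ) = 10.160841·(0.12780898 − 0.12815953·0.99179880) = 0.007118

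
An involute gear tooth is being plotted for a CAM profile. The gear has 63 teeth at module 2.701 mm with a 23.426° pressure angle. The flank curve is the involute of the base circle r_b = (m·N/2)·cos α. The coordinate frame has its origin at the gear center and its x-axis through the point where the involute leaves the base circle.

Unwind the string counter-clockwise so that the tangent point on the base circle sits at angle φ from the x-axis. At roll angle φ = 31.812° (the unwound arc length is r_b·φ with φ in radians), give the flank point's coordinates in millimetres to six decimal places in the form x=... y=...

pitch radius r_p = m·N/2 = 2.701·63/2 = 85.081500
base radius r_b = r_p·cos α = 85.081500·cos 23.426° = 78.068599
roll angle φ = 31.812° = 0.55522414 rad
x = r_b·(cos φ + φ·sin φ) = 78.068599·(0.84978231 + 0.55522414·0.52713379) = 89.190229
y = r_b·(sin φ − φ·cos φ) = 78.068599·(0.52713379 − 0.55522414·0.84978231) = 4.318297

x=89.190229 y=4.318297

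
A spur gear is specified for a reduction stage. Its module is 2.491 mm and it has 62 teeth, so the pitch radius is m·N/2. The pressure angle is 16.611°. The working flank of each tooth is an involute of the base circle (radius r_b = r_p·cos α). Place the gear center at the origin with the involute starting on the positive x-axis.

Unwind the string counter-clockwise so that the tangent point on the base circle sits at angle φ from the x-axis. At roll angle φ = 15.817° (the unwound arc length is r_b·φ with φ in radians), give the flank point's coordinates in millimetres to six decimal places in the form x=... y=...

pitch radius r_p = m·N/2 = 2.491·62/2 = 77.221000
base radius r_b = r_p·cos α = 77.221000·cos 16.611° = 73.998391
roll angle φ = 15.817° = 0.27605873 rad
x = r_b·(cos φ + φ·sin φ) = 73.998391·(0.96213716 + 0.27605873·0.27256573) = 76.764548
y = r_b·(sin φ − φ·cos φ) = 73.998391·(0.27256573 − 0.27605873·0.96213716) = 0.514982

x=76.764548 y=0.514982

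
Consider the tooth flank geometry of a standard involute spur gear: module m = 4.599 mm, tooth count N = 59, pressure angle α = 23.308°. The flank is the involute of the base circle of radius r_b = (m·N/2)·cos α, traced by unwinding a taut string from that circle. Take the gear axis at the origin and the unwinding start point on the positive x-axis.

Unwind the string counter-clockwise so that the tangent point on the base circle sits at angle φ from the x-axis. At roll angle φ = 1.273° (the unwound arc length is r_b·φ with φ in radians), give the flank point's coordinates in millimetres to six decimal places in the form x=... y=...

pitch radius r_p = m·N/2 = 4.599·59/2 = 135.670500
base radius r_b = r_p·cos α = 135.670500·cos 23.308° = 124.598586
roll angle φ = 1.273° = 0.02221804 rad
x = r_b·(cos φ + φ·sin φ) = 124.598586·(0.99975319 + 0.02221804·0.02221621) = 124.629335
y = r_b·(sin φ − φ·cos φ) = 124.598586·(0.02221621 − 0.02221804·0.99975319) = 0.000455

x=124.629335 y=0.000455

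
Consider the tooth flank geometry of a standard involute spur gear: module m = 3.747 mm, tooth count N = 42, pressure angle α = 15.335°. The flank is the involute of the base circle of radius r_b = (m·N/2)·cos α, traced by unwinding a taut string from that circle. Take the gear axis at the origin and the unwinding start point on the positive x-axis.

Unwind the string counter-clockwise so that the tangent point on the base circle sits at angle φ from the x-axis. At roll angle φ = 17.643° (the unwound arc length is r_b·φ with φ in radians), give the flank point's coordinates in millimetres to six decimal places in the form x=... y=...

pitch radius r_p = m·N/2 = 3.747·42/2 = 78.687000
base radius r_b = r_p·cos α = 78.687000·cos 15.335° = 75.885432
roll angle φ = 17.643° = 0.30792844 rad
x = r_b·(cos φ + φ·sin φ) = 75.885432·(0.95296347 + 0.30792844·0.30308517) = 79.398321
y = r_b·(sin φ − φ·cos φ) = 75.885432·(0.30308517 − 0.30792844·0.95296347) = 0.731582

x=79.398321 y=0.731582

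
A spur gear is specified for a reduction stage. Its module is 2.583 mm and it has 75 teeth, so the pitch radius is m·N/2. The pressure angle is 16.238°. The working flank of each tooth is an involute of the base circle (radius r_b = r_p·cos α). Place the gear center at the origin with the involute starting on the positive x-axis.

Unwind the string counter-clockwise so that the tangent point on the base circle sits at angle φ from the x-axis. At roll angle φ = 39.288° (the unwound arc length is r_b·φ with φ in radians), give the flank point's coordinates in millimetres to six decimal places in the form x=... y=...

x=112.358384 y=9.532511

pitch radius r_p = m·N/2 = 2.583·75/2 = 96.862500
base radius r_b = r_p·cos α = 96.862500·cos 16.238° = 92.998504
roll angle φ = 39.288° = 0.68570496 rad
x = r_b·(cos φ + φ·sin φ) = 92.998504·(0.77397285 + 0.68570496·0.63321879) = 112.358384
y = r_b·(sin φ − φ·cos φ) = 92.998504·(0.63321879 − 0.68570496·0.77397285) = 9.532511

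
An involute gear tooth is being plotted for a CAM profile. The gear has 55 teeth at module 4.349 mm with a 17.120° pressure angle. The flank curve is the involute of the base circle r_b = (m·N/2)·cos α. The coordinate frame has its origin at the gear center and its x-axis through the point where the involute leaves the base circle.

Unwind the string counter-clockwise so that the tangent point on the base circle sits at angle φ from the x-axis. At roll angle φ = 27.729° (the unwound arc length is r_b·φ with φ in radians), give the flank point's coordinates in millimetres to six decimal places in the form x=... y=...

pitch radius r_p = m·N/2 = 4.349·55/2 = 119.597500
base radius r_b = r_p·cos α = 119.597500·cos 17.120° = 114.298173
roll angle φ = 27.729° = 0.48396235 rad
x = r_b·(cos φ + φ·sin φ) = 114.298173·(0.88515823 + 0.48396235·0.46529012) = 126.909963
y = r_b·(sin φ − φ·cos φ) = 114.298173·(0.46529012 − 0.48396235·0.88515823) = 4.218387

x=126.909963 y=4.218387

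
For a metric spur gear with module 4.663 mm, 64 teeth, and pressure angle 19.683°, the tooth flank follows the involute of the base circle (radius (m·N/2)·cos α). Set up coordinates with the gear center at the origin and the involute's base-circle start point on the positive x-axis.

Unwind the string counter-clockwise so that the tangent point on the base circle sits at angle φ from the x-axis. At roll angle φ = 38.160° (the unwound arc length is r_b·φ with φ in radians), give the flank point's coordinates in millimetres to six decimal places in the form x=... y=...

pitch radius r_p = m·N/2 = 4.663·64/2 = 149.216000
base radius r_b = r_p·cos α = 149.216000·cos 19.683° = 140.497387
roll angle φ = 38.160° = 0.66601764 rad
x = r_b·(cos φ + φ·sin φ) = 140.497387·(0.78628843 + 0.66601764·0.61785961) = 168.286904
y = r_b·(sin φ − φ·cos φ) = 140.497387·(0.61785961 − 0.66601764·0.78628843) = 13.231713

x=168.286904 y=13.231713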